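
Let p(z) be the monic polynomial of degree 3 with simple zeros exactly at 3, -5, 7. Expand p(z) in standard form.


The polynomial is p(z) = ∏_{α ∈ S} (z − α), where S = {3, -5, 7}.
Expanding the product yields: p(z) = z^3 -5·z^2 -29·z + 105.
The resulting polynomial has degree 3 and real coefficients as required.

p(z) = z^3 -5·z^2 -29·z + 105.


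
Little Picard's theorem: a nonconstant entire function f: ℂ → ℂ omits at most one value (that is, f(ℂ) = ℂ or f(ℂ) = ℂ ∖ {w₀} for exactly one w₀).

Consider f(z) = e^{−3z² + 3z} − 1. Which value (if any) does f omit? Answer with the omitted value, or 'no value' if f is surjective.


Little Picard bounds the complement of f(ℂ) to at most one point.
The exponent g(z) = −3z² + 3z is a nonconstant polynomial, hence surjective onto ℂ. So e^{g(z)} takes every value in {e^w : w ∈ ℂ} = ℂ ∖ {0}. Adding -1 shifts the range to ℂ ∖ {-1}. f omits exactly -1.

Omitted value: -1.


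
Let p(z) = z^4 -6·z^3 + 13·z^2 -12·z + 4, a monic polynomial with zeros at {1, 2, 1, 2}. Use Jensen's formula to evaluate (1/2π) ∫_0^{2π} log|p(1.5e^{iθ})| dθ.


Zeros: 1, 1, 2, 2; r = 1.5.
Inside |z| < r: 1, 1. Outside (|z| ≥ r): 2, 2.
p(0) = 4, so log|p(0)| = log(4) = 1.3863.
Apply Jensen: I(r) = log|p(0)| + Σ_k log(r/|z_k|), summed over zeros inside |z| < r.
  log(r/|z_k|) for z_k = 1: log(1.5/1) = 0.4055
  log(r/|z_k|) for z_k = 1: log(1.5/1) = 0.4055
  Outside zeros (2, 2) contribute nothing to the Jensen sum.
Sum over inside zeros: 0.8109.
I(r) = log|p(0)| + (inside sum) = 1.3863 + 0.8109 = 2.1972.
Note: since some zeros are outside |z| ≤ r, the simplified n·log(r) form does NOT apply — only the inside zeros contribute.

I(r) ≈ 2.1972.


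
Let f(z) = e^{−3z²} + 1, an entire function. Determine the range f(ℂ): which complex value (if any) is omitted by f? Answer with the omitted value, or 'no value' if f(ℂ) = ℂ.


Little Picard bounds the complement of f(ℂ) to at most one point.
The exponent g(z) = −3z² is a nonconstant polynomial, hence surjective onto ℂ. So e^{g(z)} takes every value in {e^w : w ∈ ℂ} = ℂ ∖ {0}. Adding 1 shifts the range to ℂ ∖ {1}. f omits exactly 1.

Omitted value: 1.


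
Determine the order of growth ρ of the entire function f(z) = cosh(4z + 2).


cosh(w) is a linear combination of e^{iw} and e^{−iw} (or e^w, e^{−w} in the hyperbolic case), so |cosh(w)| ≤ e^{|w|}. With w = 4z + 2, |w| ≤ 4|z| + 2 = 4r + 2 on |z| = r, giving M(r) ≤ e^{4r + 2}, so ρ ≤ 1. On a suitable ray (z = it for sin/cos; z = t for sinh/cosh, t real → ∞), |cosh(4z + 2)| grows like e^{4|t|}/2, so ρ ≥ 1. Hence ρ = 1.
Therefore ρ = 1.

Order ρ = 1.


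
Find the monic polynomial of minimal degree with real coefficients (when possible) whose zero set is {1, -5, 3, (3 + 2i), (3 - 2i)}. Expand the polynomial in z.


The polynomial is p(z) = ∏_{α ∈ S} (z − α), where S = {1, -5, 3, (3 + 2i), (3 - 2i)}.
Expanding the product yields: p(z) = z^5 -5·z^4 -10·z^3 + 130·z^2 -311·z + 195.
Note conjugate pairs combine to real quadratics: (z − (3+2i))(z − (3−2i)) = z² − 6z + 13.
The resulting polynomial has degree 5 and real coefficients as required.

p(z) = z^5 -5·z^4 -10·z^3 + 130·z^2 -311·z + 195.


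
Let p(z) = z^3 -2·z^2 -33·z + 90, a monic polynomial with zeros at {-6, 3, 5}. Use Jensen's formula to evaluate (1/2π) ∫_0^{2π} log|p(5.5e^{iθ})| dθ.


Zeros: -6, 3, 5; r = 5.5.
Inside |z| < r: 3, 5. Outside (|z| ≥ r): -6.
p(0) = 90, so log|p(0)| = log(90) = 4.4998.
Apply Jensen: I(r) = log|p(0)| + Σ_k log(r/|z_k|), summed over zeros inside |z| < r.
  log(r/|z_k|) for z_k = 3: log(5.5/3) = 0.6061
  log(r/|z_k|) for z_k = 5: log(5.5/5) = 0.0953
  Outside zeros (-6) contribute nothing to the Jensen sum.
Sum over inside zeros: 0.7014.
I(r) = log|p(0)| + (inside sum) = 4.4998 + 0.7014 = 5.2013.
Note: since some zeros are outside |z| ≤ r, the simplified n·log(r) form does NOT apply — only the inside zeros contribute.

I(r) ≈ 5.2013.


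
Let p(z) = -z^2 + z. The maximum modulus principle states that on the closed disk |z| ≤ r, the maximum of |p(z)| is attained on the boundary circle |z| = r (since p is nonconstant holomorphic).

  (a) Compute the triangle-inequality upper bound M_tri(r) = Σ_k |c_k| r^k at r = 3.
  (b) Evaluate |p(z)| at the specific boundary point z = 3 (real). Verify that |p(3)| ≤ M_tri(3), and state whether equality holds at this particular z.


Coefficients: c_0 = 0, c_1 = 1, c_2 = -1. Radius r = 3.
Part (a). Triangle bound: M_tri(r) = Σ_k |c_k| r^k
  = |0|·3^0 + |1|·3^1 + |-1|·3^2
  = 0 + 3 + 9 = 12.
This bounds M(r) := max_{|z|=r} |p(z)| from above; equality holds iff all terms c_k z^k can be made to align in phase at a single z on |z|=r.
Part (b). At z = 3 (real, on the circle |z| = r):
  p(3) = (0)·3^0 + (1)·3^1 + (-1)·3^2 = -6.
  |p(3)| = 6.
Check: |p(3)| = 6 ≤ 12 = M_tri(3). ✓ Equality does not hold at z = 3 (the coefficients have mixed signs, so the terms do not all align in phase there).

M_tri(3) = 12; |p(3)| = 6; equality at z=3: no.


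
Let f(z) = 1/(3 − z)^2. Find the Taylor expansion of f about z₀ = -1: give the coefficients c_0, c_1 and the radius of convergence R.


Let w = z − z₀, so z = z₀ + w.
Then 3 − z = 3 − (z₀ + w) = (3 − z₀) − w = 4 − w.
f(z) = 1/(4 − w)^2 = (1/(4)^2) · (1 − w/(4))^{−2}.
By the binomial series (1−u)^{−2} = Σ_{n≥0} C(n+1, 1) u^n for |u|<1, with u = w/(4):
  c_n = C(n+1, 1) / (4)^(n+2).
  c_0 = 1/(4)^2 = 1/16.
  c_1 = 2/(4)^3 = 1/32.
The series is valid for |w/d| < 1, i.e. |z − z₀| < |d|.
Radius of convergence: R = |3 − z₀| = |4| = 4 (distance from z₀ to the singularity z = 3).

c_0 = 1/16, c_1 = 1/32; R = 4.


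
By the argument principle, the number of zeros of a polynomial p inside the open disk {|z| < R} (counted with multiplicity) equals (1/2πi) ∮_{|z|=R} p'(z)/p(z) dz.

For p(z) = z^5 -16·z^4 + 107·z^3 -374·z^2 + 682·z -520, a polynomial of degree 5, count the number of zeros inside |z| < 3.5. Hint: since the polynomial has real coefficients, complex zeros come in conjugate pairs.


The zeros of p are: (3 + 1i), (3 - 1i), 4, (3 + 2i), (3 - 2i).
Their magnitudes are: 3.162, 3.162, 4, 3.606, 3.606.
Zeros with |z| < R = 3.5: (3 + 1i), (3 - 1i).
Count = 2.
By the argument principle, (1/2πi) ∮_{|z|=R} p'(z)/p(z) dz equals exactly this count.

Number of zeros inside |z| < 3.5: 2.


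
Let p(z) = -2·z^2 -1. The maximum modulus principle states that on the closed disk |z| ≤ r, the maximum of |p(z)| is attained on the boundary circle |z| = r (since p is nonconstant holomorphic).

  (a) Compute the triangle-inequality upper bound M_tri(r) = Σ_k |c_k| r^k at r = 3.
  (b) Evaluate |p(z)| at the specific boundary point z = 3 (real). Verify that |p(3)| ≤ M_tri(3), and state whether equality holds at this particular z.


Coefficients: c_0 = -1, c_1 = 0, c_2 = -2. Radius r = 3.
Part (a). Triangle bound: M_tri(r) = Σ_k |c_k| r^k
  = |-1|·3^0 + |0|·3^1 + |-2|·3^2
  = 1 + 0 + 18 = 19.
This bounds M(r) := max_{|z|=r} |p(z)| from above; equality holds iff all terms c_k z^k can be made to align in phase at a single z on |z|=r.
Part (b). At z = 3 (real, on the circle |z| = r):
  p(3) = (-1)·3^0 + (0)·3^1 + (-2)·3^2 = -19.
  |p(3)| = 19.
Since all nonzero coefficients share the same sign, |p(3)| = 19 = M_tri(3); the triangle bound is attained at z = 3, so in fact M(r) = 19.

M_tri(3) = 19; |p(3)| = 19; equality at z=3: yes.


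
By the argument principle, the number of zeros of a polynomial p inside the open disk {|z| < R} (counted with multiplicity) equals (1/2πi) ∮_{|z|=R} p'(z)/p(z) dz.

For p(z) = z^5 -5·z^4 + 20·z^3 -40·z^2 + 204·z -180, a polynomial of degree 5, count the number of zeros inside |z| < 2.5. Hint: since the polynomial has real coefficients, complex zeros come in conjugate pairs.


The zeros of p are: (-1 + 3i), (-1 - 3i), (3 + 3i), (3 - 3i), 1.
Their magnitudes are: 3.162, 3.162, 4.243, 4.243, 1.
Zeros with |z| < R = 2.5: 1.
Count = 1.
By the argument principle, (1/2πi) ∮_{|z|=R} p'(z)/p(z) dz equals exactly this count.

Number of zeros inside |z| < 2.5: 1.


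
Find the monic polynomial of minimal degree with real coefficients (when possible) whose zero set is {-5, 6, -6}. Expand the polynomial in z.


The polynomial is p(z) = ∏_{α ∈ S} (z − α), where S = {-5, 6, -6}.
Expanding the product yields: p(z) = z^3 + 5·z^2 -36·z -180.
The resulting polynomial has degree 3 and real coefficients as required.

p(z) = z^3 + 5·z^2 -36·z -180.


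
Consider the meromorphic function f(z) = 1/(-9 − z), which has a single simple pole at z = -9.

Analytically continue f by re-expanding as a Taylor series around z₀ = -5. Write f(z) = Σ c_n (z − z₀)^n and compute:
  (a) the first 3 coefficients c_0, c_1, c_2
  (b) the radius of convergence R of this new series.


Let w = z − z₀, so z = z₀ + w.
Then -9 − z = -9 − (z₀ + w) = (-9 − z₀) − w = -4 − w.
f(z) = 1/(-4 − w) = (1/(-4)) · 1/(1 − w/(-4)) = Σ_{n≥0} w^n / (-4)^(n+1).
So c_n = 1/(-4)^(n+1):
  c_0 = 1/(-4)^1 = -1/4.
  c_1 = 1/(-4)^2 = 1/16.
  c_2 = 1/(-4)^3 = -1/64.
The series is valid for |w/d| < 1, i.e. |z − z₀| < |d|.
Radius of convergence: R = |-9 − z₀| = |-4| = 4 (distance from z₀ to the singularity z = -9).

c_0 = -1/4, c_1 = 1/16, c_2 = -1/64; R = 4.


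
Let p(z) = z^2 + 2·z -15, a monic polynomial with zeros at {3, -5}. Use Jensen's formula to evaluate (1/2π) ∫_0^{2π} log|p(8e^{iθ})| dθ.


Zeros: -5, 3; r = 8.
Inside |z| < r: -5, 3. Outside (|z| ≥ r): ∅.
p(0) = -15, so log|p(0)| = log(15) = 2.7081.
Apply Jensen: I(r) = log|p(0)| + Σ_k log(r/|z_k|), summed over zeros inside |z| < r.
  log(r/|z_k|) for z_k = 3: log(8/3) = 0.9808
  log(r/|z_k|) for z_k = -5: log(8/5) = 0.4700
Sum over inside zeros: 1.4508.
I(r) = log|p(0)| + (inside sum) = 2.7081 + 1.4508 = 4.1589.
Closed form (all zeros inside, monic): I(r) = n·log(r) = 2·log(8) = 4.1589. ✓

I(r) ≈ 4.1589.


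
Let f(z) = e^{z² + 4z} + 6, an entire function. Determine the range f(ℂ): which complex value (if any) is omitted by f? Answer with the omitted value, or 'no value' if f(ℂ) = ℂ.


Little Picard bounds the complement of f(ℂ) to at most one point.
The exponent g(z) = z² + 4z is a nonconstant polynomial, hence surjective onto ℂ. So e^{g(z)} takes every value in {e^w : w ∈ ℂ} = ℂ ∖ {0}. Adding 6 shifts the range to ℂ ∖ {6}. f omits exactly 6.

Omitted value: 6.


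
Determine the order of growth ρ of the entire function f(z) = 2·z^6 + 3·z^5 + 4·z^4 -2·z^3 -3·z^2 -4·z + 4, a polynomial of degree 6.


|f(z)| ≤ Σ|c_k|·r^k = O(r^6) as r → ∞. Polynomial growth is O(e^{r^ε}) for every ε > 0 (since r^6/e^{r^ε} → 0), so ρ ≤ ε for all ε > 0, i.e. ρ = 0. Every nonconstant polynomial has order 0.
Therefore ρ = 0.

Order ρ = 0.


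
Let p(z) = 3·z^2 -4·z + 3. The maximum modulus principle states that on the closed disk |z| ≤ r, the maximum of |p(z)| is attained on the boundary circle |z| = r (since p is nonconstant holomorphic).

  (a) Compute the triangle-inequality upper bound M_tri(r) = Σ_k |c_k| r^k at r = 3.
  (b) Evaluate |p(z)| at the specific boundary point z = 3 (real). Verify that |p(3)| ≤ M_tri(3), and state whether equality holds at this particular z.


Coefficients: c_0 = 3, c_1 = -4, c_2 = 3. Radius r = 3.
Part (a). Triangle bound: M_tri(r) = Σ_k |c_k| r^k
  = |3|·3^0 + |-4|·3^1 + |3|·3^2
  = 3 + 12 + 27 = 42.
This bounds M(r) := max_{|z|=r} |p(z)| from above; equality holds iff all terms c_k z^k can be made to align in phase at a single z on |z|=r.
Part (b). At z = 3 (real, on the circle |z| = r):
  p(3) = (3)·3^0 + (-4)·3^1 + (3)·3^2 = 18.
  |p(3)| = 18.
Check: |p(3)| = 18 ≤ 42 = M_tri(3). ✓ Equality does not hold at z = 3 (the coefficients have mixed signs, so the terms do not all align in phase there).

M_tri(3) = 42; |p(3)| = 18; equality at z=3: no.


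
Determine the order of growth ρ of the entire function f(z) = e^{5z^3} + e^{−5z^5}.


Each summand is entire of order 3 and 5 respectively (as in the single-exponential case). The order of a sum is at most the max of the orders, so ρ ≤ 5. For the lower bound: on |z|=r choose arg z so that -5z^5 is real positive; then |e^{-5z^5}| = e^{5r^5} while |e^{5z^3}| ≤ e^{5r^3} = o(e^{5r^5}). So |f| ≥ e^{5r^5}(1 − o(1)) and ρ ≥ 5. Hence ρ = max(3, 5) = 5.
Therefore ρ = 5.

Order ρ = 5.


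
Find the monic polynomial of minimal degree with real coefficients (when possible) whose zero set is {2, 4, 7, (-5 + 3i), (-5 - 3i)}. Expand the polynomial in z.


The polynomial is p(z) = ∏_{α ∈ S} (z − α), where S = {2, 4, 7, (-5 + 3i), (-5 - 3i)}.
Expanding the product yields: p(z) = z^5 -3·z^4 -46·z^3 + 2·z^2 + 1140·z -1904.
Note conjugate pairs combine to real quadratics: (z − (-5+3i))(z − (-5−3i)) = z² + 10z + 34.
The resulting polynomial has degree 5 and real coefficients as required.

p(z) = z^5 -3·z^4 -46·z^3 + 2·z^2 + 1140·z -1904.


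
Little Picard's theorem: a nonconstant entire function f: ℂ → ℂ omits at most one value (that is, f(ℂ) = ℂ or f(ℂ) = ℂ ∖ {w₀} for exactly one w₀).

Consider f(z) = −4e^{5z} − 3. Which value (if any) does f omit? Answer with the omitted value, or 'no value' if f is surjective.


Little Picard bounds the complement of f(ℂ) to at most one point.
e^{5z} is never zero on ℂ, so -4·e^{5z} takes every value in ℂ ∖ {0}. Adding -3 shifts the range to ℂ ∖ {-3}. Thus f omits exactly the value -3.

Omitted value: -3.


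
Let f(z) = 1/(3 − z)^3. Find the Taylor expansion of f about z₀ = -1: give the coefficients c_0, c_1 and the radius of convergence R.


Let w = z − z₀, so z = z₀ + w.
Then 3 − z = 3 − (z₀ + w) = (3 − z₀) − w = 4 − w.
f(z) = 1/(4 − w)^3 = (1/(4)^3) · (1 − w/(4))^{−3}.
By the binomial series (1−u)^{−3} = Σ_{n≥0} C(n+2, 2) u^n for |u|<1, with u = w/(4):
  c_n = C(n+2, 2) / (4)^(n+3).
  c_0 = 1/(4)^3 = 1/64.
  c_1 = 3/(4)^4 = 3/256.
The series is valid for |w/d| < 1, i.e. |z − z₀| < |d|.
Radius of convergence: R = |3 − z₀| = |4| = 4 (distance from z₀ to the singularity z = 3).

c_0 = 1/64, c_1 = 3/256; R = 4.


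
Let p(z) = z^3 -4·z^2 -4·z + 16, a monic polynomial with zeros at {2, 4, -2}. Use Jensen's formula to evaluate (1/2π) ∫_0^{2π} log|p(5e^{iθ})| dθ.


Zeros: -2, 2, 4; r = 5.
Inside |z| < r: -2, 2, 4. Outside (|z| ≥ r): ∅.
p(0) = 16, so log|p(0)| = log(16) = 2.7726.
Apply Jensen: I(r) = log|p(0)| + Σ_k log(r/|z_k|), summed over zeros inside |z| < r.
  log(r/|z_k|) for z_k = 2: log(5/2) = 0.9163
  log(r/|z_k|) for z_k = 4: log(5/4) = 0.2231
  log(r/|z_k|) for z_k = -2: log(5/2) = 0.9163
Sum over inside zeros: 2.0557.
I(r) = log|p(0)| + (inside sum) = 2.7726 + 2.0557 = 4.8283.
Closed form (all zeros inside, monic): I(r) = n·log(r) = 3·log(5) = 4.8283. ✓

I(r) ≈ 4.8283.


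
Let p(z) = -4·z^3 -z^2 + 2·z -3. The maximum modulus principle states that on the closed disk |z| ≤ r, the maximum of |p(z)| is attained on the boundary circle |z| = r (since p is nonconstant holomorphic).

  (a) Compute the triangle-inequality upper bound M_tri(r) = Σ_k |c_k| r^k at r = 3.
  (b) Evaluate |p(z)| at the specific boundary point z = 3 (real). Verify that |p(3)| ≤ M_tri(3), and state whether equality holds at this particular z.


Coefficients: c_0 = -3, c_1 = 2, c_2 = -1, c_3 = -4. Radius r = 3.
Part (a). Triangle bound: M_tri(r) = Σ_k |c_k| r^k
  = |-3|·3^0 + |2|·3^1 + |-1|·3^2 + |-4|·3^3
  = 3 + 6 + 9 + 108 = 126.
This bounds M(r) := max_{|z|=r} |p(z)| from above; equality holds iff all terms c_k z^k can be made to align in phase at a single z on |z|=r.
Part (b). At z = 3 (real, on the circle |z| = r):
  p(3) = (-3)·3^0 + (2)·3^1 + (-1)·3^2 + (-4)·3^3 = -114.
  |p(3)| = 114.
Check: |p(3)| = 114 ≤ 126 = M_tri(3). ✓ Equality does not hold at z = 3 (the coefficients have mixed signs, so the terms do not all align in phase there).

M_tri(3) = 126; |p(3)| = 114; equality at z=3: no.


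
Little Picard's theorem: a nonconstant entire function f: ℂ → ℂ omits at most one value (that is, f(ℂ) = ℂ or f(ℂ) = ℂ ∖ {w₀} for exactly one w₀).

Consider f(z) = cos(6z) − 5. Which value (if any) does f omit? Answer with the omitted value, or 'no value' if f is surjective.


Little Picard bounds the complement of f(ℂ) to at most one point.
cos is entire and surjective onto ℂ: for every w ∈ ℂ, cos(ζ) = w has a solution ζ ∈ ℂ (e.g., via the complex inverse arccos). With ζ = 6z this gives z = ζ/(6). Then 1·cos(6z) takes every value in 1·ℂ = ℂ, and adding -5 is a bijection of ℂ. So f is surjective and omits no value. (Note: only on the real line is cos bounded by [−1, 1].)

Omitted value: no value.


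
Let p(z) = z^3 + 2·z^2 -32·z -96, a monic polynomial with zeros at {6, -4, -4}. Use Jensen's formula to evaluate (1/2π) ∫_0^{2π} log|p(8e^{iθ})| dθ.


Zeros: -4, -4, 6; r = 8.
Inside |z| < r: -4, -4, 6. Outside (|z| ≥ r): ∅.
p(0) = -96, so log|p(0)| = log(96) = 4.5643.
Apply Jensen: I(r) = log|p(0)| + Σ_k log(r/|z_k|), summed over zeros inside |z| < r.
  log(r/|z_k|) for z_k = 6: log(8/6) = 0.2877
  log(r/|z_k|) for z_k = -4: log(8/4) = 0.6931
  log(r/|z_k|) for z_k = -4: log(8/4) = 0.6931
Sum over inside zeros: 1.6740.
I(r) = log|p(0)| + (inside sum) = 4.5643 + 1.6740 = 6.2383.
Closed form (all zeros inside, monic): I(r) = n·log(r) = 3·log(8) = 6.2383. ✓

I(r) ≈ 6.2383.


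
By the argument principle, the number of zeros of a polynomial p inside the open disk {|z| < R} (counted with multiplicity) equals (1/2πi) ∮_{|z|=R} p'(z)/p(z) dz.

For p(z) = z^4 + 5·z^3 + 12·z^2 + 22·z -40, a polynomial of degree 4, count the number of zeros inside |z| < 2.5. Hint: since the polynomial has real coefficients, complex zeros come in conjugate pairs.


The zeros of p are: 1, -4, (-1 + 3i), (-1 - 3i).
Their magnitudes are: 1, 4, 3.162, 3.162.
Zeros with |z| < R = 2.5: 1.
Count = 1.
By the argument principle, (1/2πi) ∮_{|z|=R} p'(z)/p(z) dz equals exactly this count.

Number of zeros inside |z| < 2.5: 1.


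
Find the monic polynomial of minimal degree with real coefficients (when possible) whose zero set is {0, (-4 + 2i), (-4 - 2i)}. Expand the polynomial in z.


The polynomial is p(z) = ∏_{α ∈ S} (z − α), where S = {0, (-4 + 2i), (-4 - 2i)}.
Expanding the product yields: p(z) = z^3 + 8·z^2 + 20·z.
Note conjugate pairs combine to real quadratics: (z − (-4+2i))(z − (-4−2i)) = z² + 8z + 20.
The resulting polynomial has degree 3 and real coefficients as required.

p(z) = z^3 + 8·z^2 + 20·z.


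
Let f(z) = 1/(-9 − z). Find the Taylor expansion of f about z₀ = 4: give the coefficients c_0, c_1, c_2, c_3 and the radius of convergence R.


Let w = z − z₀, so z = z₀ + w.
Then -9 − z = -9 − (z₀ + w) = (-9 − z₀) − w = -13 − w.
f(z) = 1/(-13 − w) = (1/(-13)) · 1/(1 − w/(-13)) = Σ_{n≥0} w^n / (-13)^(n+1).
So c_n = 1/(-13)^(n+1):
  c_0 = 1/(-13)^1 = -1/13.
  c_1 = 1/(-13)^2 = 1/169.
  c_2 = 1/(-13)^3 = -1/2197.
  c_3 = 1/(-13)^4 = 1/28561.
The series is valid for |w/d| < 1, i.e. |z − z₀| < |d|.
Radius of convergence: R = |-9 − z₀| = |-13| = 13 (distance from z₀ to the singularity z = -9).

c_0 = -1/13, c_1 = 1/169, c_2 = -1/2197, c_3 = 1/28561; R = 13.


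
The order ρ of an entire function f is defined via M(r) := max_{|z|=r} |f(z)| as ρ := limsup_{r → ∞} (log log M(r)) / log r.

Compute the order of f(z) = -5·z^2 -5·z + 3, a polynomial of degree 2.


|f(z)| ≤ Σ|c_k|·r^k = O(r^2) as r → ∞. Polynomial growth is O(e^{r^ε}) for every ε > 0 (since r^2/e^{r^ε} → 0), so ρ ≤ ε for all ε > 0, i.e. ρ = 0. Every nonconstant polynomial has order 0.
Therefore ρ = 0.

Order ρ = 0.


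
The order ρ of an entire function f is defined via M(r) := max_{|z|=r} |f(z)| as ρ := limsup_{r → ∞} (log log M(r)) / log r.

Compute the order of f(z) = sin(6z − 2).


sin(w) is a linear combination of e^{iw} and e^{−iw} (or e^w, e^{−w} in the hyperbolic case), so |sin(w)| ≤ e^{|w|}. With w = 6z − 2, |w| ≤ 6|z| + 2 = 6r + 2 on |z| = r, giving M(r) ≤ e^{6r + 2}, so ρ ≤ 1. On a suitable ray (z = it for sin/cos; z = t for sinh/cosh, t real → ∞), |sin(6z − 2)| grows like e^{6|t|}/2, so ρ ≥ 1. Hence ρ = 1.
Therefore ρ = 1.

Order ρ = 1.


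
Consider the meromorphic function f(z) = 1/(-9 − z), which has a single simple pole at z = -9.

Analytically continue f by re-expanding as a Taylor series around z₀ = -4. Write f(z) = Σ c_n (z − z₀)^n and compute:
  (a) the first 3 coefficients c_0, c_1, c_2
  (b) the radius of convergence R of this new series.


Let w = z − z₀, so z = z₀ + w.
Then -9 − z = -9 − (z₀ + w) = (-9 − z₀) − w = -5 − w.
f(z) = 1/(-5 − w) = (1/(-5)) · 1/(1 − w/(-5)) = Σ_{n≥0} w^n / (-5)^(n+1).
So c_n = 1/(-5)^(n+1):
  c_0 = 1/(-5)^1 = -1/5.
  c_1 = 1/(-5)^2 = 1/25.
  c_2 = 1/(-5)^3 = -1/125.
The series is valid for |w/d| < 1, i.e. |z − z₀| < |d|.
Radius of convergence: R = |-9 − z₀| = |-5| = 5 (distance from z₀ to the singularity z = -9).

c_0 = -1/5, c_1 = 1/25, c_2 = -1/125; R = 5.


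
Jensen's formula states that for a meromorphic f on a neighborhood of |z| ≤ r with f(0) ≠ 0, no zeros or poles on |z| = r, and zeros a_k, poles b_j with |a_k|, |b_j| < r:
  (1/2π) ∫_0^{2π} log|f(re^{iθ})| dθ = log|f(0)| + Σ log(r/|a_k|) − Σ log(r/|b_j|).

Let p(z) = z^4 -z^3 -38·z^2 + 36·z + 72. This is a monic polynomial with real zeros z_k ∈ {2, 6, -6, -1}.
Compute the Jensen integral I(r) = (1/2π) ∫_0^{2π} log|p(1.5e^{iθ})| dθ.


Zeros: -6, -1, 2, 6; r = 1.5.
Inside |z| < r: -1. Outside (|z| ≥ r): -6, 2, 6.
p(0) = 72, so log|p(0)| = log(72) = 4.2767.
Apply Jensen: I(r) = log|p(0)| + Σ_k log(r/|z_k|), summed over zeros inside |z| < r.
  log(r/|z_k|) for z_k = -1: log(1.5/1) = 0.4055
  Outside zeros (-6, 2, 6) contribute nothing to the Jensen sum.
Sum over inside zeros: 0.4055.
I(r) = log|p(0)| + (inside sum) = 4.2767 + 0.4055 = 4.6821.
Note: since some zeros are outside |z| ≤ r, the simplified n·log(r) form does NOT apply — only the inside zeros contribute.

I(r) ≈ 4.6821.


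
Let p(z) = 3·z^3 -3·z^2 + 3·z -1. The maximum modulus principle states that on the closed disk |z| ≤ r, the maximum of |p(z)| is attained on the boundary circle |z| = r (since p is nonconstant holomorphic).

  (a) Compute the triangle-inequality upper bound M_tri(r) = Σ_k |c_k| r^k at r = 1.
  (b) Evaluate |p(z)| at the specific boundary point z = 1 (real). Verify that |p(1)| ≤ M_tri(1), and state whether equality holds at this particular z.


Coefficients: c_0 = -1, c_1 = 3, c_2 = -3, c_3 = 3. Radius r = 1.
Part (a). Triangle bound: M_tri(r) = Σ_k |c_k| r^k
  = |-1|·1^0 + |3|·1^1 + |-3|·1^2 + |3|·1^3
  = 1 + 3 + 3 + 3 = 10.
This bounds M(r) := max_{|z|=r} |p(z)| from above; equality holds iff all terms c_k z^k can be made to align in phase at a single z on |z|=r.
Part (b). At z = 1 (real, on the circle |z| = r):
  p(1) = (-1)·1^0 + (3)·1^1 + (-3)·1^2 + (3)·1^3 = 2.
  |p(1)| = 2.
Check: |p(1)| = 2 ≤ 10 = M_tri(1). ✓ Equality does not hold at z = 1 (the coefficients have mixed signs, so the terms do not all align in phase there).

M_tri(1) = 10; |p(1)| = 2; equality at z=1: no.


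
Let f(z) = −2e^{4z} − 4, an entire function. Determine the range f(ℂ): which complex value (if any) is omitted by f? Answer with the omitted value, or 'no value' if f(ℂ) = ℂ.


Little Picard bounds the complement of f(ℂ) to at most one point.
e^{4z} is never zero on ℂ, so -2·e^{4z} takes every value in ℂ ∖ {0}. Adding -4 shifts the range to ℂ ∖ {-4}. Thus f omits exactly the value -4.

Omitted value: -4.


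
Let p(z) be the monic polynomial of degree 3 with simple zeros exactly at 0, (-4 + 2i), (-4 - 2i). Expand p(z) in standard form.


The polynomial is p(z) = ∏_{α ∈ S} (z − α), where S = {0, (-4 + 2i), (-4 - 2i)}.
Expanding the product yields: p(z) = z^3 + 8·z^2 + 20·z.
Note conjugate pairs combine to real quadratics: (z − (-4+2i))(z − (-4−2i)) = z² + 8z + 20.
The resulting polynomial has degree 3 and real coefficients as required.

p(z) = z^3 + 8·z^2 + 20·z.


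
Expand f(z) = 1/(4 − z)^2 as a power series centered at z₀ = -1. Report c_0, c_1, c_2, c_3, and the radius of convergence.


Let w = z − z₀, so z = z₀ + w.
Then 4 − z = 4 − (z₀ + w) = (4 − z₀) − w = 5 − w.
f(z) = 1/(5 − w)^2 = (1/(5)^2) · (1 − w/(5))^{−2}.
By the binomial series (1−u)^{−2} = Σ_{n≥0} C(n+1, 1) u^n for |u|<1, with u = w/(5):
  c_n = C(n+1, 1) / (5)^(n+2).
  c_0 = 1/(5)^2 = 1/25.
  c_1 = 2/(5)^3 = 2/125.
  c_2 = 3/(5)^4 = 3/625.
  c_3 = 4/(5)^5 = 4/3125.
The series is valid for |w/d| < 1, i.e. |z − z₀| < |d|.
Radius of convergence: R = |4 − z₀| = |5| = 5 (distance from z₀ to the singularity z = 4).

c_0 = 1/25, c_1 = 2/125, c_2 = 3/625, c_3 = 4/3125; R = 5.


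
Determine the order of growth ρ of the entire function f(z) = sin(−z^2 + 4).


Write sin(w) = (e^{iw} ± e^{−iw})/(2 or 2i), so |sin(w)| ≤ e^{|w|}. With w = −z^2 + 4, |w| ≤ 1r^2 + 4 on |z|=r, giving M(r) ≤ e^{1r^2 + 4} and ρ ≤ 2. For the lower bound, choose z on |z|=r with -1z^2 purely imaginary of modulus 1r^2; then |sin(−z^2 + 4)| grows like e^{1r^2}/2, so ρ ≥ 2. Hence ρ = 2.
Therefore ρ = 2.

Order ρ = 2.


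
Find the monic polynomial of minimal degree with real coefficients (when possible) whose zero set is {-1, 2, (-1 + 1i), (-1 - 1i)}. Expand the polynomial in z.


The polynomial is p(z) = ∏_{α ∈ S} (z − α), where S = {-1, 2, (-1 + 1i), (-1 - 1i)}.
Expanding the product yields: p(z) = z^4 + z^3 -2·z^2 -6·z -4.
Note conjugate pairs combine to real quadratics: (z − (-1+1i))(z − (-1−1i)) = z² + 2z + 2.
The resulting polynomial has degree 4 and real coefficients as required.

p(z) = z^4 + z^3 -2·z^2 -6·z -4.


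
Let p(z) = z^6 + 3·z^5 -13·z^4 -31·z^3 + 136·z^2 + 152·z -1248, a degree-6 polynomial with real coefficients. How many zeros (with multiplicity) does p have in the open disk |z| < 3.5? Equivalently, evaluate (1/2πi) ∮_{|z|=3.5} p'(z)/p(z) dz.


The zeros of p are: 3, (-3 + 2i), (-3 - 2i), (2 + 2i), (2 - 2i), -4.
Their magnitudes are: 3, 3.606, 3.606, 2.828, 2.828, 4.
Zeros with |z| < R = 3.5: 3, (2 + 2i), (2 - 2i).
Count = 3.
By the argument principle, (1/2πi) ∮_{|z|=R} p'(z)/p(z) dz equals exactly this count.

Number of zeros inside |z| < 3.5: 3.


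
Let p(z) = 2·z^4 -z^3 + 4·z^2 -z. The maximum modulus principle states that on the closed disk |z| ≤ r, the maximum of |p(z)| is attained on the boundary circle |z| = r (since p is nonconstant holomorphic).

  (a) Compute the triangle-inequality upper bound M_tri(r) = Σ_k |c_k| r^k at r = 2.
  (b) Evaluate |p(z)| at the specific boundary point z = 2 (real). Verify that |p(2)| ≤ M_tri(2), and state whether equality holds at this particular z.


Coefficients: c_0 = 0, c_1 = -1, c_2 = 4, c_3 = -1, c_4 = 2. Radius r = 2.
Part (a). Triangle bound: M_tri(r) = Σ_k |c_k| r^k
  = |0|·2^0 + |-1|·2^1 + |4|·2^2 + |-1|·2^3 + |2|·2^4
  = 0 + 2 + 16 + 8 + 32 = 58.
This bounds M(r) := max_{|z|=r} |p(z)| from above; equality holds iff all terms c_k z^k can be made to align in phase at a single z on |z|=r.
Part (b). At z = 2 (real, on the circle |z| = r):
  p(2) = (0)·2^0 + (-1)·2^1 + (4)·2^2 + (-1)·2^3 + (2)·2^4 = 38.
  |p(2)| = 38.
Check: |p(2)| = 38 ≤ 58 = M_tri(2). ✓ Equality does not hold at z = 2 (the coefficients have mixed signs, so the terms do not all align in phase there).

M_tri(2) = 58; |p(2)| = 38; equality at z=2: no.


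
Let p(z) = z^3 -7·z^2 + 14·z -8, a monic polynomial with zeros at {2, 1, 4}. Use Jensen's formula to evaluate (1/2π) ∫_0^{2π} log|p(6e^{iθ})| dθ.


Zeros: 1, 2, 4; r = 6.
Inside |z| < r: 1, 2, 4. Outside (|z| ≥ r): ∅.
p(0) = -8, so log|p(0)| = log(8) = 2.0794.
Apply Jensen: I(r) = log|p(0)| + Σ_k log(r/|z_k|), summed over zeros inside |z| < r.
  log(r/|z_k|) for z_k = 2: log(6/2) = 1.0986
  log(r/|z_k|) for z_k = 1: log(6/1) = 1.7918
  log(r/|z_k|) for z_k = 4: log(6/4) = 0.4055
Sum over inside zeros: 3.2958.
I(r) = log|p(0)| + (inside sum) = 2.0794 + 3.2958 = 5.3753.
Closed form (all zeros inside, monic): I(r) = n·log(r) = 3·log(6) = 5.3753. ✓

I(r) ≈ 5.3753.


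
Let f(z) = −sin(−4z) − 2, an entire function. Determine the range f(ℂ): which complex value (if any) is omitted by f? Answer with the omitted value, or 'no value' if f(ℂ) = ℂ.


Little Picard bounds the complement of f(ℂ) to at most one point.
sin is entire and surjective onto ℂ: for every w ∈ ℂ, sin(ζ) = w has a solution ζ ∈ ℂ (e.g., via the complex inverse arcsin). With ζ = −4z this gives z = ζ/(-4). Then -1·sin(−4z) takes every value in -1·ℂ = ℂ, and adding -2 is a bijection of ℂ. So f is surjective and omits no value. (Note: only on the real line is sin bounded by [−1, 1].)

Omitted value: no value.


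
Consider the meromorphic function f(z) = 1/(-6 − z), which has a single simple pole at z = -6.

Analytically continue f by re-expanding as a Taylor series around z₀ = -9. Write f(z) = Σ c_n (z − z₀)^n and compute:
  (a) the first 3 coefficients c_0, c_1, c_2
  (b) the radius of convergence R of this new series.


Let w = z − z₀, so z = z₀ + w.
Then -6 − z = -6 − (z₀ + w) = (-6 − z₀) − w = 3 − w.
f(z) = 1/(3 − w) = (1/(3)) · 1/(1 − w/(3)) = Σ_{n≥0} w^n / (3)^(n+1).
So c_n = 1/(3)^(n+1):
  c_0 = 1/(3)^1 = 1/3.
  c_1 = 1/(3)^2 = 1/9.
  c_2 = 1/(3)^3 = 1/27.
The series is valid for |w/d| < 1, i.e. |z − z₀| < |d|.
Radius of convergence: R = |-6 − z₀| = |3| = 3 (distance from z₀ to the singularity z = -6).

c_0 = 1/3, c_1 = 1/9, c_2 = 1/27; R = 3.


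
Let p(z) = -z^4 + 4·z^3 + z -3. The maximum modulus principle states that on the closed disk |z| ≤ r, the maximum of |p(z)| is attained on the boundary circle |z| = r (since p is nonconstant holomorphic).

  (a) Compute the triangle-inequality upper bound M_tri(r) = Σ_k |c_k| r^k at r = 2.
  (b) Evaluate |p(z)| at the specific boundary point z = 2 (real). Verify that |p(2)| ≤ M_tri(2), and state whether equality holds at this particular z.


Coefficients: c_0 = -3, c_1 = 1, c_2 = 0, c_3 = 4, c_4 = -1. Radius r = 2.
Part (a). Triangle bound: M_tri(r) = Σ_k |c_k| r^k
  = |-3|·2^0 + |1|·2^1 + |0|·2^2 + |4|·2^3 + |-1|·2^4
  = 3 + 2 + 0 + 32 + 16 = 53.
This bounds M(r) := max_{|z|=r} |p(z)| from above; equality holds iff all terms c_k z^k can be made to align in phase at a single z on |z|=r.
Part (b). At z = 2 (real, on the circle |z| = r):
  p(2) = (-3)·2^0 + (1)·2^1 + (0)·2^2 + (4)·2^3 + (-1)·2^4 = 15.
  |p(2)| = 15.
Check: |p(2)| = 15 ≤ 53 = M_tri(2). ✓ Equality does not hold at z = 2 (the coefficients have mixed signs, so the terms do not all align in phase there).

M_tri(2) = 53; |p(2)| = 15; equality at z=2: no.


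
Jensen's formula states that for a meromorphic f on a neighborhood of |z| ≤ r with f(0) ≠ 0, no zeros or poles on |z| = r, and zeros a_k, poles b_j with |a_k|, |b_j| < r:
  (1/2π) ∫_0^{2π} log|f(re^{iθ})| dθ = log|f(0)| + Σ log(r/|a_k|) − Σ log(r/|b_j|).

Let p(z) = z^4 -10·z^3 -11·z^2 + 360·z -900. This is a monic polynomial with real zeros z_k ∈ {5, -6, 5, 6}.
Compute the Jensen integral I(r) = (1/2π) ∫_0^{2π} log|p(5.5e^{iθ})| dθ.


Zeros: -6, 5, 5, 6; r = 5.5.
Inside |z| < r: 5, 5. Outside (|z| ≥ r): -6, 6.
p(0) = -900, so log|p(0)| = log(900) = 6.8024.
Apply Jensen: I(r) = log|p(0)| + Σ_k log(r/|z_k|), summed over zeros inside |z| < r.
  log(r/|z_k|) for z_k = 5: log(5.5/5) = 0.0953
  log(r/|z_k|) for z_k = 5: log(5.5/5) = 0.0953
  Outside zeros (-6, 6) contribute nothing to the Jensen sum.
Sum over inside zeros: 0.1906.
I(r) = log|p(0)| + (inside sum) = 6.8024 + 0.1906 = 6.9930.
Note: since some zeros are outside |z| ≤ r, the simplified n·log(r) form does NOT apply — only the inside zeros contribute.

I(r) ≈ 6.9930.


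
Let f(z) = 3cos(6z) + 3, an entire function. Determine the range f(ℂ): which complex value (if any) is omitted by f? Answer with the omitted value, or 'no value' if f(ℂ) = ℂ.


Little Picard bounds the complement of f(ℂ) to at most one point.
cos is entire and surjective onto ℂ: for every w ∈ ℂ, cos(ζ) = w has a solution ζ ∈ ℂ (e.g., via the complex inverse arccos). With ζ = 6z this gives z = ζ/(6). Then 3·cos(6z) takes every value in 3·ℂ = ℂ, and adding 3 is a bijection of ℂ. So f is surjective and omits no value. (Note: only on the real line is cos bounded by [−1, 1].)

Omitted value: no value.


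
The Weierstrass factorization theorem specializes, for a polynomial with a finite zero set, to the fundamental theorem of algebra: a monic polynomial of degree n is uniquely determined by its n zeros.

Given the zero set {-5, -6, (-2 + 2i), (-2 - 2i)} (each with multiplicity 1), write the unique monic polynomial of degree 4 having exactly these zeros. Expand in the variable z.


The polynomial is p(z) = ∏_{α ∈ S} (z − α), where S = {-5, -6, (-2 + 2i), (-2 - 2i)}.
Expanding the product yields: p(z) = z^4 + 15·z^3 + 82·z^2 + 208·z + 240.
Note conjugate pairs combine to real quadratics: (z − (-2+2i))(z − (-2−2i)) = z² + 4z + 8.
The resulting polynomial has degree 4 and real coefficients as required.

p(z) = z^4 + 15·z^3 + 82·z^2 + 208·z + 240.


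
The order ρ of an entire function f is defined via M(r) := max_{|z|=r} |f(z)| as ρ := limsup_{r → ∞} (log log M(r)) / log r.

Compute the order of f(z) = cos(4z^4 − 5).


Write cos(w) = (e^{iw} ± e^{−iw})/(2 or 2i), so |cos(w)| ≤ e^{|w|}. With w = 4z^4 − 5, |w| ≤ 4r^4 + 5 on |z|=r, giving M(r) ≤ e^{4r^4 + 5} and ρ ≤ 4. For the lower bound, choose z on |z|=r with 4z^4 purely imaginary of modulus 4r^4; then |cos(4z^4 − 5)| grows like e^{4r^4}/2, so ρ ≥ 4. Hence ρ = 4.
Therefore ρ = 4.

Order ρ = 4.


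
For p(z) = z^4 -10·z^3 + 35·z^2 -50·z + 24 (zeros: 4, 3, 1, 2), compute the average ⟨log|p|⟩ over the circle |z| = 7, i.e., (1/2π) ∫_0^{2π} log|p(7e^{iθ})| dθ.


Zeros: 1, 2, 3, 4; r = 7.
Inside |z| < r: 1, 2, 3, 4. Outside (|z| ≥ r): ∅.
p(0) = 24, so log|p(0)| = log(24) = 3.1781.
Apply Jensen: I(r) = log|p(0)| + Σ_k log(r/|z_k|), summed over zeros inside |z| < r.
  log(r/|z_k|) for z_k = 4: log(7/4) = 0.5596
  log(r/|z_k|) for z_k = 3: log(7/3) = 0.8473
  log(r/|z_k|) for z_k = 1: log(7/1) = 1.9459
  log(r/|z_k|) for z_k = 2: log(7/2) = 1.2528
Sum over inside zeros: 4.6056.
I(r) = log|p(0)| + (inside sum) = 3.1781 + 4.6056 = 7.7836.
Closed form (all zeros inside, monic): I(r) = n·log(r) = 4·log(7) = 7.7836. ✓

I(r) ≈ 7.7836.


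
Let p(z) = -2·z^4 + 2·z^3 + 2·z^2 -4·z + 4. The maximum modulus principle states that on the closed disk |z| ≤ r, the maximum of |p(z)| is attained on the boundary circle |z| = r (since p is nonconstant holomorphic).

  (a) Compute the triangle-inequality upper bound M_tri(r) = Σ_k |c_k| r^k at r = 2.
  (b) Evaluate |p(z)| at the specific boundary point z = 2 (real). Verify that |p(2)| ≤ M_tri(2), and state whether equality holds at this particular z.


Coefficients: c_0 = 4, c_1 = -4, c_2 = 2, c_3 = 2, c_4 = -2. Radius r = 2.
Part (a). Triangle bound: M_tri(r) = Σ_k |c_k| r^k
  = |4|·2^0 + |-4|·2^1 + |2|·2^2 + |2|·2^3 + |-2|·2^4
  = 4 + 8 + 8 + 16 + 32 = 68.
This bounds M(r) := max_{|z|=r} |p(z)| from above; equality holds iff all terms c_k z^k can be made to align in phase at a single z on |z|=r.
Part (b). At z = 2 (real, on the circle |z| = r):
  p(2) = (4)·2^0 + (-4)·2^1 + (2)·2^2 + (2)·2^3 + (-2)·2^4 = -12.
  |p(2)| = 12.
Check: |p(2)| = 12 ≤ 68 = M_tri(2). ✓ Equality does not hold at z = 2 (the coefficients have mixed signs, so the terms do not all align in phase there).

M_tri(2) = 68; |p(2)| = 12; equality at z=2: no.


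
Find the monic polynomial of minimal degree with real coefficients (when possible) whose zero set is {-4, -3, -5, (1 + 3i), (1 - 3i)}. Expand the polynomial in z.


The polynomial is p(z) = ∏_{α ∈ S} (z − α), where S = {-4, -3, -5, (1 + 3i), (1 - 3i)}.
Expanding the product yields: p(z) = z^5 + 10·z^4 + 33·z^3 + 86·z^2 + 350·z + 600.
Note conjugate pairs combine to real quadratics: (z − (1+3i))(z − (1−3i)) = z² − 2z + 10.
The resulting polynomial has degree 5 and real coefficients as required.

p(z) = z^5 + 10·z^4 + 33·z^3 + 86·z^2 + 350·z + 600.


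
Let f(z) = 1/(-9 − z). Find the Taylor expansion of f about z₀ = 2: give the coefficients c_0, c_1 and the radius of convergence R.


Let w = z − z₀, so z = z₀ + w.
Then -9 − z = -9 − (z₀ + w) = (-9 − z₀) − w = -11 − w.
f(z) = 1/(-11 − w) = (1/(-11)) · 1/(1 − w/(-11)) = Σ_{n≥0} w^n / (-11)^(n+1).
So c_n = 1/(-11)^(n+1):
  c_0 = 1/(-11)^1 = -1/11.
  c_1 = 1/(-11)^2 = 1/121.
The series is valid for |w/d| < 1, i.e. |z − z₀| < |d|.
Radius of convergence: R = |-9 − z₀| = |-11| = 11 (distance from z₀ to the singularity z = -9).

c_0 = -1/11, c_1 = 1/121; R = 11.


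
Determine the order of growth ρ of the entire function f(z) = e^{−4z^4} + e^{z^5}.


Each summand is entire of order 4 and 5 respectively (as in the single-exponential case). The order of a sum is at most the max of the orders, so ρ ≤ 5. For the lower bound: on |z|=r choose arg z so that 1z^5 is real positive; then |e^{1z^5}| = e^{1r^5} while |e^{-4z^4}| ≤ e^{4r^4} = o(e^{1r^5}). So |f| ≥ e^{1r^5}(1 − o(1)) and ρ ≥ 5. Hence ρ = max(4, 5) = 5.
Therefore ρ = 5.

Order ρ = 5.


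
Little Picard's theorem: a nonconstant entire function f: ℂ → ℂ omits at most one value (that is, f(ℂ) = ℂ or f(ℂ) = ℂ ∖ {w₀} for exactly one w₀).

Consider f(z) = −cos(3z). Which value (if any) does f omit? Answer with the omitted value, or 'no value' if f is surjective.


Little Picard bounds the complement of f(ℂ) to at most one point.
cos is entire and surjective onto ℂ: for every w ∈ ℂ, cos(ζ) = w has a solution ζ ∈ ℂ (e.g., via the complex inverse arccos). With ζ = 3z this gives z = ζ/(3). Then -1·cos(3z) takes every value in -1·ℂ = ℂ, and adding 0 is a bijection of ℂ. So f is surjective and omits no value. (Note: only on the real line is cos bounded by [−1, 1].)

Omitted value: no value.


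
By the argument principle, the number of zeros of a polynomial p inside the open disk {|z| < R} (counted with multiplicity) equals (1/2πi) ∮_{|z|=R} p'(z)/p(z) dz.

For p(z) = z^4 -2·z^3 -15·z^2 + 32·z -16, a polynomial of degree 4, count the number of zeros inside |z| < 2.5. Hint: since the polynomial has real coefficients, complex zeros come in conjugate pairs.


The zeros of p are: -4, 1, 4, 1.
Their magnitudes are: 4, 1, 4, 1.
Zeros with |z| < R = 2.5: 1, 1.
Count = 2.
By the argument principle, (1/2πi) ∮_{|z|=R} p'(z)/p(z) dz equals exactly this count.

Number of zeros inside |z| < 2.5: 2.


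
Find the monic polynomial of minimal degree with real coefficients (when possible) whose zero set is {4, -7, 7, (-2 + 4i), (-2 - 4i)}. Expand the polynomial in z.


The polynomial is p(z) = ∏_{α ∈ S} (z − α), where S = {4, -7, 7, (-2 + 4i), (-2 - 4i)}.
Expanding the product yields: p(z) = z^5 -45·z^3 -80·z^2 -196·z + 3920.
Note conjugate pairs combine to real quadratics: (z − (-2+4i))(z − (-2−4i)) = z² + 4z + 20.
The resulting polynomial has degree 5 and real coefficients as required.

p(z) = z^5 -45·z^3 -80·z^2 -196·z + 3920.


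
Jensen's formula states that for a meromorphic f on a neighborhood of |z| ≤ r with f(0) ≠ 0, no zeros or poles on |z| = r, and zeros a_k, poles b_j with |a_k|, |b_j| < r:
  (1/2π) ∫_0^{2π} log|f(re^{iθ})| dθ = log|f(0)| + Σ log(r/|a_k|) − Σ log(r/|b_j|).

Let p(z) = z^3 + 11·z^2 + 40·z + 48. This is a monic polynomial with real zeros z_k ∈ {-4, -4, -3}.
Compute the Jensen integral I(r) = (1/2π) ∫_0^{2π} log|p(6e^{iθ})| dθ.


Zeros: -4, -4, -3; r = 6.
Inside |z| < r: -4, -4, -3. Outside (|z| ≥ r): ∅.
p(0) = 48, so log|p(0)| = log(48) = 3.8712.
Apply Jensen: I(r) = log|p(0)| + Σ_k log(r/|z_k|), summed over zeros inside |z| < r.
  log(r/|z_k|) for z_k = -4: log(6/4) = 0.4055
  log(r/|z_k|) for z_k = -4: log(6/4) = 0.4055
  log(r/|z_k|) for z_k = -3: log(6/3) = 0.6931
Sum over inside zeros: 1.5041.
I(r) = log|p(0)| + (inside sum) = 3.8712 + 1.5041 = 5.3753.
Closed form (all zeros inside, monic): I(r) = n·log(r) = 3·log(6) = 5.3753. ✓

I(r) ≈ 5.3753.
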